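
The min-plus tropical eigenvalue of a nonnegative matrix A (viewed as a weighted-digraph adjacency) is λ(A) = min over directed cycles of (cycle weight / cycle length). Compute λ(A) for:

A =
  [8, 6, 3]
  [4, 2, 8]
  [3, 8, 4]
λ(A) = 2

Enumerate directed cycles and compute their means (weight / length). Sample:
  cycle 0 → 0: weight = 8, length = 1, mean = 8/1 ≈ 8.000
  cycle 1 → 1: weight = 2, length = 1, mean = 2/1 ≈ 2.000
  cycle 2 → 2: weight = 4, length = 1, mean = 4/1 ≈ 4.000
  cycle 0 → 1 → 0: weight = 10, length = 2, mean = 10/2 ≈ 5.000
  cycle 0 → 2 → 0: weight = 6, length = 2, mean = 6/2 ≈ 3.000
  cycle 1 → 0 → 1: weight = 10, length = 2, mean = 10/2 ≈ 5.000
Minimum mean = 2.000, attained e.g. along the cycle 1 → 1 with weight 2 and length 1. So λ(A) = 2/1 = 2.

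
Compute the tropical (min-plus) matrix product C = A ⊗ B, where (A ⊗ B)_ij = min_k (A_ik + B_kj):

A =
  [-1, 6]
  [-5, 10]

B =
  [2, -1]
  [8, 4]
A ⊗ B =
  [1, -2]
  [-3, -6]

Apply the min-plus product entry-by-entry:
  C[0][0] = min over k of (A[0][0] + B[0][0] = -1 + 2 = 1, A[0][1] + B[1][0] = 6 + 8 = 14) = 1 (attained at k = 0)
  C[0][1] = min over k of (A[0][0] + B[0][1] = -1 + -1 = -2, A[0][1] + B[1][1] = 6 + 4 = 10) = -2 (attained at k = 0)
  C[1][0] = min over k of (A[1][0] + B[0][0] = -5 + 2 = -3, A[1][1] + B[1][0] = 10 + 8 = 18) = -3 (attained at k = 0)
  C[1][1] = min over k of (A[1][0] + B[0][1] = -5 + -1 = -6, A[1][1] + B[1][1] = 10 + 4 = 14) = -6 (attained at k = 0)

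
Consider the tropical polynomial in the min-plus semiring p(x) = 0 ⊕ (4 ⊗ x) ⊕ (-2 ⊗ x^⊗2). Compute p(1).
p(1) = 0

A tropical monomial a ⊗ x^⊗i evaluates to a + i · x. Evaluating each term at x = 1:
  Term 0 contributes 0 + 0 · 1 = 0
  Term 1 contributes 4 + 1 · 1 = 5
  Term 2 contributes -2 + 2 · 1 = 0
p(1) = ⊕ of these = min[0, 5, 0] = 0.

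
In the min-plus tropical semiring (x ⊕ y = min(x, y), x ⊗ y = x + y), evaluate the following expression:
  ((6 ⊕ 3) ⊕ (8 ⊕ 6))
((6 ⊕ 3) ⊕ (8 ⊕ 6)) = 3

Expand innermost to outermost. Recall ⊕ takes the minimum of its arguments and ⊗ takes their sum. Working out the expression ((6 ⊕ 3) ⊕ (8 ⊕ 6)) gives 3.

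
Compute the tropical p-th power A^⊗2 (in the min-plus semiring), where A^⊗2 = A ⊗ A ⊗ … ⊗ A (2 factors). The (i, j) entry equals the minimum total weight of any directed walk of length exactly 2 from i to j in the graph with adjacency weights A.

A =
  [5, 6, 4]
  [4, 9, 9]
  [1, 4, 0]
A^⊗2 =
  [5, 8, 4]
  [9, 10, 8]
  [1, 4, 0]

Each entry (A^⊗2)_ij equals the minimum over all length-2 walks i = v_0 → v_1 → … → v_2 = j of Σ_t A[v_t][v_{t+1}]. For example, for (i, j) = (0, 2) we minimise over 3 possible intermediate vertex sequences; the minimum is 4, attained along the walk 0 → 2 → 2.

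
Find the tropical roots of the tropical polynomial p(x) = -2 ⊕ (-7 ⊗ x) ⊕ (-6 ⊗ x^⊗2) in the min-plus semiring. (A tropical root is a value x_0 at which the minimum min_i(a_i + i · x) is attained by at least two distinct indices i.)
Roots: {-1, 5}

Each tropical root is a break point of the lower envelope of the lines y = a_i + i · x (there are 3 lines, with slopes 0, 1, ..., 2). Only the lines that attain the minimum somewhere contribute to roots; other lines are dominated. Here the surviving (envelope) indices are i = 2, i = 1, i = 0.
Intersections between consecutive envelope lines give the roots: for adjacent envelope indices i < j the intersection is x = (a_i − a_j) / (j − i). Reading off the sorted break points: {-1, 5}.
Verification: at each break x_0, at least two indices attain the minimum of min_i(a_i + i · x_0).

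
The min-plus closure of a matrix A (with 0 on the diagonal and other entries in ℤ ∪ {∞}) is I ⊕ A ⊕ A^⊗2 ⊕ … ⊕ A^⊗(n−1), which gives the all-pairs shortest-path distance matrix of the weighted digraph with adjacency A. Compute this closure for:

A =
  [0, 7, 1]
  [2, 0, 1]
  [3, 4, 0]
Closure =
  [0, 5, 1]
  [2, 0, 1]
  [3, 4, 0]

This is the Floyd-Warshall all-pairs shortest-path computation. For each intermediate vertex k = 0, 1, …, 2, update dist[i][j] ← min(dist[i][j], dist[i][k] + dist[k][j]). The final matrix gives, for each (i, j), the minimum total weight of any directed path from i to j (possibly empty when i = j).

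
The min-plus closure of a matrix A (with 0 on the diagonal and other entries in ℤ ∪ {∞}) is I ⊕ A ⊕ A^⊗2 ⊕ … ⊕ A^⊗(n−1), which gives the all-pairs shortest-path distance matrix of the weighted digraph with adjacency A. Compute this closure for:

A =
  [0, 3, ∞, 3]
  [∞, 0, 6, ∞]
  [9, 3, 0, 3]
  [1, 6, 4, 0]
Closure =
  [0, 3, 7, 3]
  [10, 0, 6, 9]
  [4, 3, 0, 3]
  [1, 4, 4, 0]

This is the Floyd-Warshall all-pairs shortest-path computation. For each intermediate vertex k = 0, 1, …, 3, update dist[i][j] ← min(dist[i][j], dist[i][k] + dist[k][j]). The final matrix gives, for each (i, j), the minimum total weight of any directed path from i to j (possibly empty when i = j).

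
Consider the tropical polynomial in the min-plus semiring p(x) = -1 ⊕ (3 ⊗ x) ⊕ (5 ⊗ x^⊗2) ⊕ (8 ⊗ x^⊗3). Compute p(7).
p(7) = -1

A tropical monomial a ⊗ x^⊗i evaluates to a + i · x. Evaluating each term at x = 7:
  Term 0 contributes -1 + 0 · 7 = -1
  Term 1 contributes 3 + 1 · 7 = 10
  Term 2 contributes 5 + 2 · 7 = 19
  Term 3 contributes 8 + 3 · 7 = 29
p(7) = ⊕ of these = min[-1, 10, 19, 29] = -1.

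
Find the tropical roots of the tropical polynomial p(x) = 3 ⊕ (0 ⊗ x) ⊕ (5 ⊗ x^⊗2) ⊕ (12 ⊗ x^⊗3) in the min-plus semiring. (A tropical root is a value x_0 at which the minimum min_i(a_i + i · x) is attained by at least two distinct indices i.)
Roots: {-7, -5, 3}

Each tropical root is a break point of the lower envelope of the lines y = a_i + i · x (there are 4 lines, with slopes 0, 1, ..., 3). Only the lines that attain the minimum somewhere contribute to roots; other lines are dominated. Here the surviving (envelope) indices are i = 3, i = 2, i = 1, i = 0.
Intersections between consecutive envelope lines give the roots: for adjacent envelope indices i < j the intersection is x = (a_i − a_j) / (j − i). Reading off the sorted break points: {-7, -5, 3}.
Verification: at each break x_0, at least two indices attain the minimum of min_i(a_i + i · x_0).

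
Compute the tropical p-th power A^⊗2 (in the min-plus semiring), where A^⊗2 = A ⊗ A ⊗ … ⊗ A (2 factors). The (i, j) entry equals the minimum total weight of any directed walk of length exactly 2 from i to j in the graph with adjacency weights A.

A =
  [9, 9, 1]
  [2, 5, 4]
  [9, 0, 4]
A^⊗2 =
  [10, 1, 5]
  [7, 4, 3]
  [2, 4, 4]

Each entry (A^⊗2)_ij equals the minimum over all length-2 walks i = v_0 → v_1 → … → v_2 = j of Σ_t A[v_t][v_{t+1}]. For example, for (i, j) = (0, 2) we minimise over 3 possible intermediate vertex sequences; the minimum is 5, attained along the walk 0 → 2 → 2.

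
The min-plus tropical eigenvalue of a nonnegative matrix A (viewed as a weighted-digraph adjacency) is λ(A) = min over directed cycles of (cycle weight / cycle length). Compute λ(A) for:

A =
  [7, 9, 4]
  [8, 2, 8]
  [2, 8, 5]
λ(A) = 2

Enumerate directed cycles and compute their means (weight / length). Sample:
  cycle 0 → 0: weight = 7, length = 1, mean = 7/1 ≈ 7.000
  cycle 1 → 1: weight = 2, length = 1, mean = 2/1 ≈ 2.000
  cycle 2 → 2: weight = 5, length = 1, mean = 5/1 ≈ 5.000
  cycle 0 → 1 → 0: weight = 17, length = 2, mean = 17/2 ≈ 8.500
  cycle 0 → 2 → 0: weight = 6, length = 2, mean = 6/2 ≈ 3.000
  cycle 1 → 0 → 1: weight = 17, length = 2, mean = 17/2 ≈ 8.500
Minimum mean = 2.000, attained e.g. along the cycle 1 → 1 with weight 2 and length 1. So λ(A) = 2/1 = 2.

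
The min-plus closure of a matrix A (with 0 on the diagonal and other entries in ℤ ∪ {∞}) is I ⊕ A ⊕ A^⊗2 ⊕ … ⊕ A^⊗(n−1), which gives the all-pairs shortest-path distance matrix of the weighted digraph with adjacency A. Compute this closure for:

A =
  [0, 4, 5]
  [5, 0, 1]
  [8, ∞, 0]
Closure =
  [0, 4, 5]
  [5, 0, 1]
  [8, 12, 0]

This is the Floyd-Warshall all-pairs shortest-path computation. For each intermediate vertex k = 0, 1, …, 2, update dist[i][j] ← min(dist[i][j], dist[i][k] + dist[k][j]). The final matrix gives, for each (i, j), the minimum total weight of any directed path from i to j (possibly empty when i = j).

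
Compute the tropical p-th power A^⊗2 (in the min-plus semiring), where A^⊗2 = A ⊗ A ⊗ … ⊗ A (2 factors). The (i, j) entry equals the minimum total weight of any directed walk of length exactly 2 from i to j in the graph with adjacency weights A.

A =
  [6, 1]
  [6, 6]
A^⊗2 =
  [7, 7]
  [12, 7]

Each entry (A^⊗2)_ij equals the minimum over all length-2 walks i = v_0 → v_1 → … → v_2 = j of Σ_t A[v_t][v_{t+1}]. For example, for (i, j) = (0, 1) we minimise over 2 possible intermediate vertex sequences; the minimum is 7, attained along the walk 0 → 0 → 1.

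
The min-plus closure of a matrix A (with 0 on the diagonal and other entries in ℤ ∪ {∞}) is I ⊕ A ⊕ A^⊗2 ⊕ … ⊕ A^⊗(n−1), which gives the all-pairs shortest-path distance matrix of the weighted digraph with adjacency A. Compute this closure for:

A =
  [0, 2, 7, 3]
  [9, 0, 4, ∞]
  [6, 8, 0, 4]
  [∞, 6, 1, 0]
Closure =
  [0, 2, 4, 3]
  [9, 0, 4, 8]
  [6, 8, 0, 4]
  [7, 6, 1, 0]

This is the Floyd-Warshall all-pairs shortest-path computation. For each intermediate vertex k = 0, 1, …, 3, update dist[i][j] ← min(dist[i][j], dist[i][k] + dist[k][j]). The final matrix gives, for each (i, j), the minimum total weight of any directed path from i to j (possibly empty when i = j).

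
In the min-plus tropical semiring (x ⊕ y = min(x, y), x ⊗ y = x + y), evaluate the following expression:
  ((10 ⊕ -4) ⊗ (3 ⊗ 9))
((10 ⊕ -4) ⊗ (3 ⊗ 9)) = 8

Expand innermost to outermost. Recall ⊕ takes the minimum of its arguments and ⊗ takes their sum. Working out the expression ((10 ⊕ -4) ⊗ (3 ⊗ 9)) gives 8.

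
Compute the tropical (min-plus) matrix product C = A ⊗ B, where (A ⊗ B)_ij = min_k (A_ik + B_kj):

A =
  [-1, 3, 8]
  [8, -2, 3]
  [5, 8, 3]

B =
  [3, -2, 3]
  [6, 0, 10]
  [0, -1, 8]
A ⊗ B =
  [2, -3, 2]
  [3, -2, 8]
  [3, 2, 8]

Apply the min-plus product entry-by-entry:
  C[0][0] = min over k of (A[0][0] + B[0][0] = -1 + 3 = 2, A[0][1] + B[1][0] = 3 + 6 = 9, A[0][2] + B[2][0] = 8 + 0 = 8) = 2 (attained at k = 0)
  C[0][1] = min over k of (A[0][0] + B[0][1] = -1 + -2 = -3, A[0][1] + B[1][1] = 3 + 0 = 3, A[0][2] + B[2][1] = 8 + -1 = 7) = -3 (attained at k = 0)
  C[0][2] = min over k of (A[0][0] + B[0][2] = -1 + 3 = 2, A[0][1] + B[1][2] = 3 + 10 = 13, A[0][2] + B[2][2] = 8 + 8 = 16) = 2 (attained at k = 0)
  C[1][0] = min over k of (A[1][0] + B[0][0] = 8 + 3 = 11, A[1][1] + B[1][0] = -2 + 6 = 4, A[1][2] + B[2][0] = 3 + 0 = 3) = 3 (attained at k = 2)
  C[1][1] = min over k of (A[1][0] + B[0][1] = 8 + -2 = 6, A[1][1] + B[1][1] = -2 + 0 = -2, A[1][2] + B[2][1] = 3 + -1 = 2) = -2 (attained at k = 1)
  C[1][2] = min over k of (A[1][0] + B[0][2] = 8 + 3 = 11, A[1][1] + B[1][2] = -2 + 10 = 8, A[1][2] + B[2][2] = 3 + 8 = 11) = 8 (attained at k = 1)
  C[2][0] = min over k of (A[2][0] + B[0][0] = 5 + 3 = 8, A[2][1] + B[1][0] = 8 + 6 = 14, A[2][2] + B[2][0] = 3 + 0 = 3) = 3 (attained at k = 2)
  C[2][1] = min over k of (A[2][0] + B[0][1] = 5 + -2 = 3, A[2][1] + B[1][1] = 8 + 0 = 8, A[2][2] + B[2][1] = 3 + -1 = 2) = 2 (attained at k = 2)
  C[2][2] = min over k of (A[2][0] + B[0][2] = 5 + 3 = 8, A[2][1] + B[1][2] = 8 + 10 = 18, A[2][2] + B[2][2] = 3 + 8 = 11) = 8 (attained at k = 0)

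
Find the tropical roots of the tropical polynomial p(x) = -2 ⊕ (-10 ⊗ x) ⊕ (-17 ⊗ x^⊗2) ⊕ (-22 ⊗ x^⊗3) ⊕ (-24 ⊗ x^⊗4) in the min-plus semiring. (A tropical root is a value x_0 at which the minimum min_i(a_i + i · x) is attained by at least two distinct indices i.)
Roots: {2, 5, 7, 8}

Each tropical root is a break point of the lower envelope of the lines y = a_i + i · x (there are 5 lines, with slopes 0, 1, ..., 4). Only the lines that attain the minimum somewhere contribute to roots; other lines are dominated. Here the surviving (envelope) indices are i = 4, i = 3, i = 2, i = 1, i = 0.
Intersections between consecutive envelope lines give the roots: for adjacent envelope indices i < j the intersection is x = (a_i − a_j) / (j − i). Reading off the sorted break points: {2, 5, 7, 8}.
Verification: at each break x_0, at least two indices attain the minimum of min_i(a_i + i · x_0).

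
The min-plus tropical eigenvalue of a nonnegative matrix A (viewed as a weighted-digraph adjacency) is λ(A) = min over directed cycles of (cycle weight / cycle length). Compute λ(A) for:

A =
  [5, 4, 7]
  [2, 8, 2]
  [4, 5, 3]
λ(A) = 3

Enumerate directed cycles and compute their means (weight / length). Sample:
  cycle 0 → 0: weight = 5, length = 1, mean = 5/1 ≈ 5.000
  cycle 1 → 1: weight = 8, length = 1, mean = 8/1 ≈ 8.000
  cycle 2 → 2: weight = 3, length = 1, mean = 3/1 ≈ 3.000
  cycle 0 → 1 → 0: weight = 6, length = 2, mean = 6/2 ≈ 3.000
  cycle 0 → 2 → 0: weight = 11, length = 2, mean = 11/2 ≈ 5.500
  cycle 1 → 0 → 1: weight = 6, length = 2, mean = 6/2 ≈ 3.000
Minimum mean = 3.000, attained e.g. along the cycle 2 → 2 with weight 3 and length 1. So λ(A) = 3/1 = 3.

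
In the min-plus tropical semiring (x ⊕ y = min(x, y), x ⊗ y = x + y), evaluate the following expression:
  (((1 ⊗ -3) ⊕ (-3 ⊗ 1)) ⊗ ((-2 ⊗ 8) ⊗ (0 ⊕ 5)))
(((1 ⊗ -3) ⊕ (-3 ⊗ 1)) ⊗ ((-2 ⊗ 8) ⊗ (0 ⊕ 5))) = 4

Expand innermost to outermost. Recall ⊕ takes the minimum of its arguments and ⊗ takes their sum. Working out the expression (((1 ⊗ -3) ⊕ (-3 ⊗ 1)) ⊗ ((-2 ⊗ 8) ⊗ (0 ⊕ 5))) gives 4.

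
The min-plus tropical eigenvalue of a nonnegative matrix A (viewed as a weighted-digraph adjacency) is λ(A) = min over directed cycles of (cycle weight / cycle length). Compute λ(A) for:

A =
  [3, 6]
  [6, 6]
λ(A) = 3

Enumerate directed cycles and compute their means (weight / length). Sample:
  cycle 0 → 0: weight = 3, length = 1, mean = 3/1 ≈ 3.000
  cycle 1 → 1: weight = 6, length = 1, mean = 6/1 ≈ 6.000
  cycle 0 → 1 → 0: weight = 12, length = 2, mean = 12/2 ≈ 6.000
  cycle 1 → 0 → 1: weight = 12, length = 2, mean = 12/2 ≈ 6.000
Minimum mean = 3.000, attained e.g. along the cycle 0 → 0 with weight 3 and length 1. So λ(A) = 3/1 = 3.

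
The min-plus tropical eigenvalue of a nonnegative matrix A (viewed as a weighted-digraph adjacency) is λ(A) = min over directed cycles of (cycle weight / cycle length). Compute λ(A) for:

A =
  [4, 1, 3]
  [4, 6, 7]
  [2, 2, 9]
λ(A) = 5/2

Enumerate directed cycles and compute their means (weight / length). Sample:
  cycle 0 → 0: weight = 4, length = 1, mean = 4/1 ≈ 4.000
  cycle 1 → 1: weight = 6, length = 1, mean = 6/1 ≈ 6.000
  cycle 2 → 2: weight = 9, length = 1, mean = 9/1 ≈ 9.000
  cycle 0 → 1 → 0: weight = 5, length = 2, mean = 5/2 ≈ 2.500
  cycle 0 → 2 → 0: weight = 5, length = 2, mean = 5/2 ≈ 2.500
  cycle 1 → 0 → 1: weight = 5, length = 2, mean = 5/2 ≈ 2.500
Minimum mean = 2.500, attained e.g. along the cycle 0 → 1 → 0 with weight 5 and length 2. So λ(A) = 5/2 = 5/2.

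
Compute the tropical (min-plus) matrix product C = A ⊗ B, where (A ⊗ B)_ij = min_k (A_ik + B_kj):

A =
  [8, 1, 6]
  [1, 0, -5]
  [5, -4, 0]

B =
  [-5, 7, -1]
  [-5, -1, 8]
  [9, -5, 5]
A ⊗ B =
  [-4, 0, 7]
  [-5, -10, 0]
  [-9, -5, 4]

Apply the min-plus product entry-by-entry:
  C[0][0] = min over k of (A[0][0] + B[0][0] = 8 + -5 = 3, A[0][1] + B[1][0] = 1 + -5 = -4, A[0][2] + B[2][0] = 6 + 9 = 15) = -4 (attained at k = 1)
  C[0][1] = min over k of (A[0][0] + B[0][1] = 8 + 7 = 15, A[0][1] + B[1][1] = 1 + -1 = 0, A[0][2] + B[2][1] = 6 + -5 = 1) = 0 (attained at k = 1)
  C[0][2] = min over k of (A[0][0] + B[0][2] = 8 + -1 = 7, A[0][1] + B[1][2] = 1 + 8 = 9, A[0][2] + B[2][2] = 6 + 5 = 11) = 7 (attained at k = 0)
  C[1][0] = min over k of (A[1][0] + B[0][0] = 1 + -5 = -4, A[1][1] + B[1][0] = 0 + -5 = -5, A[1][2] + B[2][0] = -5 + 9 = 4) = -5 (attained at k = 1)
  C[1][1] = min over k of (A[1][0] + B[0][1] = 1 + 7 = 8, A[1][1] + B[1][1] = 0 + -1 = -1, A[1][2] + B[2][1] = -5 + -5 = -10) = -10 (attained at k = 2)
  C[1][2] = min over k of (A[1][0] + B[0][2] = 1 + -1 = 0, A[1][1] + B[1][2] = 0 + 8 = 8, A[1][2] + B[2][2] = -5 + 5 = 0) = 0 (attained at k = 0)
  C[2][0] = min over k of (A[2][0] + B[0][0] = 5 + -5 = 0, A[2][1] + B[1][0] = -4 + -5 = -9, A[2][2] + B[2][0] = 0 + 9 = 9) = -9 (attained at k = 1)
  C[2][1] = min over k of (A[2][0] + B[0][1] = 5 + 7 = 12, A[2][1] + B[1][1] = -4 + -1 = -5, A[2][2] + B[2][1] = 0 + -5 = -5) = -5 (attained at k = 1)
  C[2][2] = min over k of (A[2][0] + B[0][2] = 5 + -1 = 4, A[2][1] + B[1][2] = -4 + 8 = 4, A[2][2] + B[2][2] = 0 + 5 = 5) = 4 (attained at k = 0)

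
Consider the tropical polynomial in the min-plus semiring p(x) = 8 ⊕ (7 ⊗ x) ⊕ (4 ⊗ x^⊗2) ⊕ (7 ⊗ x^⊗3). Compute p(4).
p(4) = 8

A tropical monomial a ⊗ x^⊗i evaluates to a + i · x. Evaluating each term at x = 4:
  Term 0 contributes 8 + 0 · 4 = 8
  Term 1 contributes 7 + 1 · 4 = 11
  Term 2 contributes 4 + 2 · 4 = 12
  Term 3 contributes 7 + 3 · 4 = 19
p(4) = ⊕ of these = min[8, 11, 12, 19] = 8.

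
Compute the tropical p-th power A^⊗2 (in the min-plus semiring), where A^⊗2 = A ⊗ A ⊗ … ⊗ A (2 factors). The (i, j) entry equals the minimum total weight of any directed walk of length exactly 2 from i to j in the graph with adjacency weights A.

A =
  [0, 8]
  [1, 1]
A^⊗2 =
  [0, 8]
  [1, 2]

Each entry (A^⊗2)_ij equals the minimum over all length-2 walks i = v_0 → v_1 → … → v_2 = j of Σ_t A[v_t][v_{t+1}]. For example, for (i, j) = (0, 1) we minimise over 2 possible intermediate vertex sequences; the minimum is 8, attained along the walk 0 → 0 → 1.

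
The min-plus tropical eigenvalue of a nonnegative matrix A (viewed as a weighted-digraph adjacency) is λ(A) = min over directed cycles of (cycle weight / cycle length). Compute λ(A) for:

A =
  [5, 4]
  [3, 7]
λ(A) = 7/2

Enumerate directed cycles and compute their means (weight / length). Sample:
  cycle 0 → 0: weight = 5, length = 1, mean = 5/1 ≈ 5.000
  cycle 1 → 1: weight = 7, length = 1, mean = 7/1 ≈ 7.000
  cycle 0 → 1 → 0: weight = 7, length = 2, mean = 7/2 ≈ 3.500
  cycle 1 → 0 → 1: weight = 7, length = 2, mean = 7/2 ≈ 3.500
Minimum mean = 3.500, attained e.g. along the cycle 0 → 1 → 0 with weight 7 and length 2. So λ(A) = 7/2 = 7/2.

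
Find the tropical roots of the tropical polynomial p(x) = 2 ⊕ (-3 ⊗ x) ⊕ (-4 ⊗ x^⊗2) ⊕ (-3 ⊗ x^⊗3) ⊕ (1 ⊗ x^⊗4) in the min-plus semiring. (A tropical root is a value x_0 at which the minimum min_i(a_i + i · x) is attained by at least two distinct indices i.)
Roots: {-4, -1, 1, 5}

Each tropical root is a break point of the lower envelope of the lines y = a_i + i · x (there are 5 lines, with slopes 0, 1, ..., 4). Only the lines that attain the minimum somewhere contribute to roots; other lines are dominated. Here the surviving (envelope) indices are i = 4, i = 3, i = 2, i = 1, i = 0.
Intersections between consecutive envelope lines give the roots: for adjacent envelope indices i < j the intersection is x = (a_i − a_j) / (j − i). Reading off the sorted break points: {-4, -1, 1, 5}.
Verification: at each break x_0, at least two indices attain the minimum of min_i(a_i + i · x_0).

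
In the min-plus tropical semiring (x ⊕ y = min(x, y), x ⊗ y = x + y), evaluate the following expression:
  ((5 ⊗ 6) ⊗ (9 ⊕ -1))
((5 ⊗ 6) ⊗ (9 ⊕ -1)) = 10

Expand innermost to outermost. Recall ⊕ takes the minimum of its arguments and ⊗ takes their sum. Working out the expression ((5 ⊗ 6) ⊗ (9 ⊕ -1)) gives 10.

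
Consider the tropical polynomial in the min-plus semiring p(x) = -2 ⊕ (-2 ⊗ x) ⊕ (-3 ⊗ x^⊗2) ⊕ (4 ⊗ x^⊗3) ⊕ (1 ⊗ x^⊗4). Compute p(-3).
p(-3) = -11

A tropical monomial a ⊗ x^⊗i evaluates to a + i · x. Evaluating each term at x = -3:
  Term 0 contributes -2 + 0 · -3 = -2
  Term 1 contributes -2 + 1 · -3 = -5
  Term 2 contributes -3 + 2 · -3 = -9
  Term 3 contributes 4 + 3 · -3 = -5
  Term 4 contributes 1 + 4 · -3 = -11
p(-3) = ⊕ of these = min[-2, -5, -9, -5, -11] = -11.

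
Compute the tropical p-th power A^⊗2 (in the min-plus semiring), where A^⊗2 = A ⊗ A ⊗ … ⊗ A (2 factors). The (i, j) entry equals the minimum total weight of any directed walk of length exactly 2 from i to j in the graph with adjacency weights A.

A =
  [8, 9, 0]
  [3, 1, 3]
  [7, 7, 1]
A^⊗2 =
  [7, 7, 1]
  [4, 2, 3]
  [8, 8, 2]

Each entry (A^⊗2)_ij equals the minimum over all length-2 walks i = v_0 → v_1 → … → v_2 = j of Σ_t A[v_t][v_{t+1}]. For example, for (i, j) = (0, 2) we minimise over 3 possible intermediate vertex sequences; the minimum is 1, attained along the walk 0 → 2 → 2.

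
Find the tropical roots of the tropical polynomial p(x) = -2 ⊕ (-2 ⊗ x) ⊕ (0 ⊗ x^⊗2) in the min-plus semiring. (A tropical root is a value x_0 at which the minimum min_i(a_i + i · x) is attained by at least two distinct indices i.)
Roots: {-2, 0}

Each tropical root is a break point of the lower envelope of the lines y = a_i + i · x (there are 3 lines, with slopes 0, 1, ..., 2). Only the lines that attain the minimum somewhere contribute to roots; other lines are dominated. Here the surviving (envelope) indices are i = 2, i = 1, i = 0.
Intersections between consecutive envelope lines give the roots: for adjacent envelope indices i < j the intersection is x = (a_i − a_j) / (j − i). Reading off the sorted break points: {-2, 0}.
Verification: at each break x_0, at least two indices attain the minimum of min_i(a_i + i · x_0).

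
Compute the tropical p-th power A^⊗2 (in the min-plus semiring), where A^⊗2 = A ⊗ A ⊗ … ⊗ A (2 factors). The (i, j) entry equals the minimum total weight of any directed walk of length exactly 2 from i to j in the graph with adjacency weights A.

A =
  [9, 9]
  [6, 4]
A^⊗2 =
  [15, 13]
  [10, 8]

Each entry (A^⊗2)_ij equals the minimum over all length-2 walks i = v_0 → v_1 → … → v_2 = j of Σ_t A[v_t][v_{t+1}]. For example, for (i, j) = (0, 1) we minimise over 2 possible intermediate vertex sequences; the minimum is 13, attained along the walk 0 → 1 → 1.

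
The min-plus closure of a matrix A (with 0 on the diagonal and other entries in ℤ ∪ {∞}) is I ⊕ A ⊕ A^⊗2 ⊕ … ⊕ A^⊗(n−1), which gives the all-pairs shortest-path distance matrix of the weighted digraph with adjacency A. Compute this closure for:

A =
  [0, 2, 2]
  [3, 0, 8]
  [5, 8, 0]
Closure =
  [0, 2, 2]
  [3, 0, 5]
  [5, 7, 0]

This is the Floyd-Warshall all-pairs shortest-path computation. For each intermediate vertex k = 0, 1, …, 2, update dist[i][j] ← min(dist[i][j], dist[i][k] + dist[k][j]). The final matrix gives, for each (i, j), the minimum total weight of any directed path from i to j (possibly empty when i = j).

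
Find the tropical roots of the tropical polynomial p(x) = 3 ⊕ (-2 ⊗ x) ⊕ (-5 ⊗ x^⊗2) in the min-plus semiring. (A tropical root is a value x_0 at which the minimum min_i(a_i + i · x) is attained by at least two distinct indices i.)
Roots: {3, 5}

Each tropical root is a break point of the lower envelope of the lines y = a_i + i · x (there are 3 lines, with slopes 0, 1, ..., 2). Only the lines that attain the minimum somewhere contribute to roots; other lines are dominated. Here the surviving (envelope) indices are i = 2, i = 1, i = 0.
Intersections between consecutive envelope lines give the roots: for adjacent envelope indices i < j the intersection is x = (a_i − a_j) / (j − i). Reading off the sorted break points: {3, 5}.
Verification: at each break x_0, at least two indices attain the minimum of min_i(a_i + i · x_0).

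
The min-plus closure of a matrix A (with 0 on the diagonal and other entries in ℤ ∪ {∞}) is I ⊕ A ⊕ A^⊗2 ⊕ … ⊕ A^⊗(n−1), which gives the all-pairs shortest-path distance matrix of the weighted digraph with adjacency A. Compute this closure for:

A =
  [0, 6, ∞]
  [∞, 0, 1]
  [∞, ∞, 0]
Closure =
  [0, 6, 7]
  [∞, 0, 1]
  [∞, ∞, 0]

This is the Floyd-Warshall all-pairs shortest-path computation. For each intermediate vertex k = 0, 1, …, 2, update dist[i][j] ← min(dist[i][j], dist[i][k] + dist[k][j]). The final matrix gives, for each (i, j), the minimum total weight of any directed path from i to j (possibly empty when i = j).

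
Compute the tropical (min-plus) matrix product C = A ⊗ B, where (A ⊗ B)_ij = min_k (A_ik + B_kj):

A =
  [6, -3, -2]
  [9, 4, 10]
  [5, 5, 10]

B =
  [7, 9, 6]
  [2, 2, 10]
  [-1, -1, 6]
A ⊗ B =
  [-3, -3, 4]
  [6, 6, 14]
  [7, 7, 11]

Apply the min-plus product entry-by-entry:
  C[0][0] = min over k of (A[0][0] + B[0][0] = 6 + 7 = 13, A[0][1] + B[1][0] = -3 + 2 = -1, A[0][2] + B[2][0] = -2 + -1 = -3) = -3 (attained at k = 2)
  C[0][1] = min over k of (A[0][0] + B[0][1] = 6 + 9 = 15, A[0][1] + B[1][1] = -3 + 2 = -1, A[0][2] + B[2][1] = -2 + -1 = -3) = -3 (attained at k = 2)
  C[0][2] = min over k of (A[0][0] + B[0][2] = 6 + 6 = 12, A[0][1] + B[1][2] = -3 + 10 = 7, A[0][2] + B[2][2] = -2 + 6 = 4) = 4 (attained at k = 2)
  C[1][0] = min over k of (A[1][0] + B[0][0] = 9 + 7 = 16, A[1][1] + B[1][0] = 4 + 2 = 6, A[1][2] + B[2][0] = 10 + -1 = 9) = 6 (attained at k = 1)
  C[1][1] = min over k of (A[1][0] + B[0][1] = 9 + 9 = 18, A[1][1] + B[1][1] = 4 + 2 = 6, A[1][2] + B[2][1] = 10 + -1 = 9) = 6 (attained at k = 1)
  C[1][2] = min over k of (A[1][0] + B[0][2] = 9 + 6 = 15, A[1][1] + B[1][2] = 4 + 10 = 14, A[1][2] + B[2][2] = 10 + 6 = 16) = 14 (attained at k = 1)
  C[2][0] = min over k of (A[2][0] + B[0][0] = 5 + 7 = 12, A[2][1] + B[1][0] = 5 + 2 = 7, A[2][2] + B[2][0] = 10 + -1 = 9) = 7 (attained at k = 1)
  C[2][1] = min over k of (A[2][0] + B[0][1] = 5 + 9 = 14, A[2][1] + B[1][1] = 5 + 2 = 7, A[2][2] + B[2][1] = 10 + -1 = 9) = 7 (attained at k = 1)
  C[2][2] = min over k of (A[2][0] + B[0][2] = 5 + 6 = 11, A[2][1] + B[1][2] = 5 + 10 = 15, A[2][2] + B[2][2] = 10 + 6 = 16) = 11 (attained at k = 0)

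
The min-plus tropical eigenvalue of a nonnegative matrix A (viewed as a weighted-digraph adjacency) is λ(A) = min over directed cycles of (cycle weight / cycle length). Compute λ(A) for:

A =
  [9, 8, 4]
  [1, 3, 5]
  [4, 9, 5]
λ(A) = 3

Enumerate directed cycles and compute their means (weight / length). Sample:
  cycle 0 → 0: weight = 9, length = 1, mean = 9/1 ≈ 9.000
  cycle 1 → 1: weight = 3, length = 1, mean = 3/1 ≈ 3.000
  cycle 2 → 2: weight = 5, length = 1, mean = 5/1 ≈ 5.000
  cycle 0 → 1 → 0: weight = 9, length = 2, mean = 9/2 ≈ 4.500
  cycle 0 → 2 → 0: weight = 8, length = 2, mean = 8/2 ≈ 4.000
  cycle 1 → 0 → 1: weight = 9, length = 2, mean = 9/2 ≈ 4.500
Minimum mean = 3.000, attained e.g. along the cycle 1 → 1 with weight 3 and length 1. So λ(A) = 3/1 = 3.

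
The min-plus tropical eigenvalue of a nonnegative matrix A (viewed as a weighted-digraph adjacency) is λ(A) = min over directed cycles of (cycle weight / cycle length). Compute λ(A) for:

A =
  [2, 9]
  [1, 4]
λ(A) = 2

Enumerate directed cycles and compute their means (weight / length). Sample:
  cycle 0 → 0: weight = 2, length = 1, mean = 2/1 ≈ 2.000
  cycle 1 → 1: weight = 4, length = 1, mean = 4/1 ≈ 4.000
  cycle 0 → 1 → 0: weight = 10, length = 2, mean = 10/2 ≈ 5.000
  cycle 1 → 0 → 1: weight = 10, length = 2, mean = 10/2 ≈ 5.000
Minimum mean = 2.000, attained e.g. along the cycle 0 → 0 with weight 2 and length 1. So λ(A) = 2/1 = 2.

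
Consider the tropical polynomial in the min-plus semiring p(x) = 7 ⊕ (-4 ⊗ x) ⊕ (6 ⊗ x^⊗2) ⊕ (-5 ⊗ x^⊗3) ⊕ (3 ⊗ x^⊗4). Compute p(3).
p(3) = -1

A tropical monomial a ⊗ x^⊗i evaluates to a + i · x. Evaluating each term at x = 3:
  Term 0 contributes 7 + 0 · 3 = 7
  Term 1 contributes -4 + 1 · 3 = -1
  Term 2 contributes 6 + 2 · 3 = 12
  Term 3 contributes -5 + 3 · 3 = 4
  Term 4 contributes 3 + 4 · 3 = 15
p(3) = ⊕ of these = min[7, -1, 12, 4, 15] = -1.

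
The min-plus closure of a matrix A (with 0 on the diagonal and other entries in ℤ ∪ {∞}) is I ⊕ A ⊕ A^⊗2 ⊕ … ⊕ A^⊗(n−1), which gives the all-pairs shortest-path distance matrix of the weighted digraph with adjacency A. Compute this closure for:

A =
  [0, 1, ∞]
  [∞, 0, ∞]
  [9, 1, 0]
Closure =
  [0, 1, ∞]
  [∞, 0, ∞]
  [9, 1, 0]

This is the Floyd-Warshall all-pairs shortest-path computation. For each intermediate vertex k = 0, 1, …, 2, update dist[i][j] ← min(dist[i][j], dist[i][k] + dist[k][j]). The final matrix gives, for each (i, j), the minimum total weight of any directed path from i to j (possibly empty when i = j).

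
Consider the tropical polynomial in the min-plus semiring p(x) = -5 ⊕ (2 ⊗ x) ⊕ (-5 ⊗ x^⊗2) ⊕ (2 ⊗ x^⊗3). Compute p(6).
p(6) = -5

A tropical monomial a ⊗ x^⊗i evaluates to a + i · x. Evaluating each term at x = 6:
  Term 0 contributes -5 + 0 · 6 = -5
  Term 1 contributes 2 + 1 · 6 = 8
  Term 2 contributes -5 + 2 · 6 = 7
  Term 3 contributes 2 + 3 · 6 = 20
p(6) = ⊕ of these = min[-5, 8, 7, 20] = -5.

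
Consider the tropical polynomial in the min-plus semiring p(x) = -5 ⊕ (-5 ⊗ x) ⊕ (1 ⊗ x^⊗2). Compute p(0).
p(0) = -5

A tropical monomial a ⊗ x^⊗i evaluates to a + i · x. Evaluating each term at x = 0:
  Term 0 contributes -5 + 0 · 0 = -5
  Term 1 contributes -5 + 1 · 0 = -5
  Term 2 contributes 1 + 2 · 0 = 1
p(0) = ⊕ of these = min[-5, -5, 1] = -5.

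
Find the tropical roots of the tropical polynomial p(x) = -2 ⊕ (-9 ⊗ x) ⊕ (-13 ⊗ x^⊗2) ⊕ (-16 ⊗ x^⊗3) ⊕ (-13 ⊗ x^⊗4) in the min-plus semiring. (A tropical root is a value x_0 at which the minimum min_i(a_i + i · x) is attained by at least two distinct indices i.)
Roots: {-3, 3, 4, 7}

Each tropical root is a break point of the lower envelope of the lines y = a_i + i · x (there are 5 lines, with slopes 0, 1, ..., 4). Only the lines that attain the minimum somewhere contribute to roots; other lines are dominated. Here the surviving (envelope) indices are i = 4, i = 3, i = 2, i = 1, i = 0.
Intersections between consecutive envelope lines give the roots: for adjacent envelope indices i < j the intersection is x = (a_i − a_j) / (j − i). Reading off the sorted break points: {-3, 3, 4, 7}.
Verification: at each break x_0, at least two indices attain the minimum of min_i(a_i + i · x_0).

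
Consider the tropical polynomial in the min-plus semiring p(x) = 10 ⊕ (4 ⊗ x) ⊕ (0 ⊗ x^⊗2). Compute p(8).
p(8) = 10

A tropical monomial a ⊗ x^⊗i evaluates to a + i · x. Evaluating each term at x = 8:
  Term 0 contributes 10 + 0 · 8 = 10
  Term 1 contributes 4 + 1 · 8 = 12
  Term 2 contributes 0 + 2 · 8 = 16
p(8) = ⊕ of these = min[10, 12, 16] = 10.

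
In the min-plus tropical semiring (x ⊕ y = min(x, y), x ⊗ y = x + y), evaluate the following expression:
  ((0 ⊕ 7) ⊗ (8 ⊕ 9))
((0 ⊕ 7) ⊗ (8 ⊕ 9)) = 8

Expand innermost to outermost. Recall ⊕ takes the minimum of its arguments and ⊗ takes their sum. Working out the expression ((0 ⊕ 7) ⊗ (8 ⊕ 9)) gives 8.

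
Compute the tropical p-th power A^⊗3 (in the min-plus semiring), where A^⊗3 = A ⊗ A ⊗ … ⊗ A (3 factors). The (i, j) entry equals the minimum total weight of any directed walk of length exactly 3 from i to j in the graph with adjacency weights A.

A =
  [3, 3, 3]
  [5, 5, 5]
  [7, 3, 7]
A^⊗3 =
  [9, 9, 9]
  [11, 11, 11]
  [11, 11, 11]

Each entry (A^⊗3)_ij equals the minimum over all length-3 walks i = v_0 → v_1 → … → v_3 = j of Σ_t A[v_t][v_{t+1}]. For example, for (i, j) = (0, 2) we minimise over 9 possible intermediate vertex sequences; the minimum is 9, attained along the walk 0 → 0 → 0 → 2.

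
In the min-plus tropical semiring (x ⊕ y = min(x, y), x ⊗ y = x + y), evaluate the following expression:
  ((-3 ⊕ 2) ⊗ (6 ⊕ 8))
((-3 ⊕ 2) ⊗ (6 ⊕ 8)) = 3

Expand innermost to outermost. Recall ⊕ takes the minimum of its arguments and ⊗ takes their sum. Working out the expression ((-3 ⊕ 2) ⊗ (6 ⊕ 8)) gives 3.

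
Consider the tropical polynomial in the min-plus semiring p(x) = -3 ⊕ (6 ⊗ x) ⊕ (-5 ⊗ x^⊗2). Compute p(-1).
p(-1) = -7

A tropical monomial a ⊗ x^⊗i evaluates to a + i · x. Evaluating each term at x = -1:
  Term 0 contributes -3 + 0 · -1 = -3
  Term 1 contributes 6 + 1 · -1 = 5
  Term 2 contributes -5 + 2 · -1 = -7
p(-1) = ⊕ of these = min[-3, 5, -7] = -7.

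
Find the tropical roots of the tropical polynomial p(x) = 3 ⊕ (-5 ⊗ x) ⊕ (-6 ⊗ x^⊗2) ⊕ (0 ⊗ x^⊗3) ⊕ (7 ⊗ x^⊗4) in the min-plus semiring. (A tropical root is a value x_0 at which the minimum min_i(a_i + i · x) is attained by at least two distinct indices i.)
Roots: {-7, -6, 1, 8}

Each tropical root is a break point of the lower envelope of the lines y = a_i + i · x (there are 5 lines, with slopes 0, 1, ..., 4). Only the lines that attain the minimum somewhere contribute to roots; other lines are dominated. Here the surviving (envelope) indices are i = 4, i = 3, i = 2, i = 1, i = 0.
Intersections between consecutive envelope lines give the roots: for adjacent envelope indices i < j the intersection is x = (a_i − a_j) / (j − i). Reading off the sorted break points: {-7, -6, 1, 8}.
Verification: at each break x_0, at least two indices attain the minimum of min_i(a_i + i · x_0).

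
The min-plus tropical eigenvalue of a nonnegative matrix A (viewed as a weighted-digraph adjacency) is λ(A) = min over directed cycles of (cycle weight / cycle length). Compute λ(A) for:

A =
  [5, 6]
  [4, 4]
λ(A) = 4

Enumerate directed cycles and compute their means (weight / length). Sample:
  cycle 0 → 0: weight = 5, length = 1, mean = 5/1 ≈ 5.000
  cycle 1 → 1: weight = 4, length = 1, mean = 4/1 ≈ 4.000
  cycle 0 → 1 → 0: weight = 10, length = 2, mean = 10/2 ≈ 5.000
  cycle 1 → 0 → 1: weight = 10, length = 2, mean = 10/2 ≈ 5.000
Minimum mean = 4.000, attained e.g. along the cycle 1 → 1 with weight 4 and length 1. So λ(A) = 4/1 = 4.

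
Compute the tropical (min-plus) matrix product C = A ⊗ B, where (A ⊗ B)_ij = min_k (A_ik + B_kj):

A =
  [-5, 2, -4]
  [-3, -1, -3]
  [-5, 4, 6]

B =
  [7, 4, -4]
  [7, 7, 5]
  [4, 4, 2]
A ⊗ B =
  [0, -1, -9]
  [1, 1, -7]
  [2, -1, -9]

Apply the min-plus product entry-by-entry:
  C[0][0] = min over k of (A[0][0] + B[0][0] = -5 + 7 = 2, A[0][1] + B[1][0] = 2 + 7 = 9, A[0][2] + B[2][0] = -4 + 4 = 0) = 0 (attained at k = 2)
  C[0][1] = min over k of (A[0][0] + B[0][1] = -5 + 4 = -1, A[0][1] + B[1][1] = 2 + 7 = 9, A[0][2] + B[2][1] = -4 + 4 = 0) = -1 (attained at k = 0)
  C[0][2] = min over k of (A[0][0] + B[0][2] = -5 + -4 = -9, A[0][1] + B[1][2] = 2 + 5 = 7, A[0][2] + B[2][2] = -4 + 2 = -2) = -9 (attained at k = 0)
  C[1][0] = min over k of (A[1][0] + B[0][0] = -3 + 7 = 4, A[1][1] + B[1][0] = -1 + 7 = 6, A[1][2] + B[2][0] = -3 + 4 = 1) = 1 (attained at k = 2)
  C[1][1] = min over k of (A[1][0] + B[0][1] = -3 + 4 = 1, A[1][1] + B[1][1] = -1 + 7 = 6, A[1][2] + B[2][1] = -3 + 4 = 1) = 1 (attained at k = 0)
  C[1][2] = min over k of (A[1][0] + B[0][2] = -3 + -4 = -7, A[1][1] + B[1][2] = -1 + 5 = 4, A[1][2] + B[2][2] = -3 + 2 = -1) = -7 (attained at k = 0)
  C[2][0] = min over k of (A[2][0] + B[0][0] = -5 + 7 = 2, A[2][1] + B[1][0] = 4 + 7 = 11, A[2][2] + B[2][0] = 6 + 4 = 10) = 2 (attained at k = 0)
  C[2][1] = min over k of (A[2][0] + B[0][1] = -5 + 4 = -1, A[2][1] + B[1][1] = 4 + 7 = 11, A[2][2] + B[2][1] = 6 + 4 = 10) = -1 (attained at k = 0)
  C[2][2] = min over k of (A[2][0] + B[0][2] = -5 + -4 = -9, A[2][1] + B[1][2] = 4 + 5 = 9, A[2][2] + B[2][2] = 6 + 2 = 8) = -9 (attained at k = 0)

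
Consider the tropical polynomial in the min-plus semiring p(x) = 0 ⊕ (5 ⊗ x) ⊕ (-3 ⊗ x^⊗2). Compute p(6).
p(6) = 0

A tropical monomial a ⊗ x^⊗i evaluates to a + i · x. Evaluating each term at x = 6:
  Term 0 contributes 0 + 0 · 6 = 0
  Term 1 contributes 5 + 1 · 6 = 11
  Term 2 contributes -3 + 2 · 6 = 9
p(6) = ⊕ of these = min[0, 11, 9] = 0.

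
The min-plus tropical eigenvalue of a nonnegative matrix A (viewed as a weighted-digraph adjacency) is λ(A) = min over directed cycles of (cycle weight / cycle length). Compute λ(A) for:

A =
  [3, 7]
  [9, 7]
λ(A) = 3

Enumerate directed cycles and compute their means (weight / length). Sample:
  cycle 0 → 0: weight = 3, length = 1, mean = 3/1 ≈ 3.000
  cycle 1 → 1: weight = 7, length = 1, mean = 7/1 ≈ 7.000
  cycle 0 → 1 → 0: weight = 16, length = 2, mean = 16/2 ≈ 8.000
  cycle 1 → 0 → 1: weight = 16, length = 2, mean = 16/2 ≈ 8.000
Minimum mean = 3.000, attained e.g. along the cycle 0 → 0 with weight 3 and length 1. So λ(A) = 3/1 = 3.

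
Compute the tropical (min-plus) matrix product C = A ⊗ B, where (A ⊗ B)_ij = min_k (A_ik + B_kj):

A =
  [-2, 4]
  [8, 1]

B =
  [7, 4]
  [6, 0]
A ⊗ B =
  [5, 2]
  [7, 1]

Apply the min-plus product entry-by-entry:
  C[0][0] = min over k of (A[0][0] + B[0][0] = -2 + 7 = 5, A[0][1] + B[1][0] = 4 + 6 = 10) = 5 (attained at k = 0)
  C[0][1] = min over k of (A[0][0] + B[0][1] = -2 + 4 = 2, A[0][1] + B[1][1] = 4 + 0 = 4) = 2 (attained at k = 0)
  C[1][0] = min over k of (A[1][0] + B[0][0] = 8 + 7 = 15, A[1][1] + B[1][0] = 1 + 6 = 7) = 7 (attained at k = 1)
  C[1][1] = min over k of (A[1][0] + B[0][1] = 8 + 4 = 12, A[1][1] + B[1][1] = 1 + 0 = 1) = 1 (attained at k = 1)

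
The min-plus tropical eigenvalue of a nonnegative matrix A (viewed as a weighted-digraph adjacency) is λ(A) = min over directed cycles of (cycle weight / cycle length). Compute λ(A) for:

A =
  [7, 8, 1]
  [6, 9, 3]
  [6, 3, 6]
λ(A) = 3

Enumerate directed cycles and compute their means (weight / length). Sample:
  cycle 0 → 0: weight = 7, length = 1, mean = 7/1 ≈ 7.000
  cycle 1 → 1: weight = 9, length = 1, mean = 9/1 ≈ 9.000
  cycle 2 → 2: weight = 6, length = 1, mean = 6/1 ≈ 6.000
  cycle 0 → 1 → 0: weight = 14, length = 2, mean = 14/2 ≈ 7.000
  cycle 0 → 2 → 0: weight = 7, length = 2, mean = 7/2 ≈ 3.500
  cycle 1 → 0 → 1: weight = 14, length = 2, mean = 14/2 ≈ 7.000
Minimum mean = 3.000, attained e.g. along the cycle 1 → 2 → 1 with weight 6 and length 2. So λ(A) = 6/2 = 3.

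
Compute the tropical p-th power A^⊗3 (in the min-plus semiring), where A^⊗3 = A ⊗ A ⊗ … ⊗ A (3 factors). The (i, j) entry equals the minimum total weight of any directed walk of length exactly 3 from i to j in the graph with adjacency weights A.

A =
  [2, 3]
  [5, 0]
A^⊗3 =
  [6, 3]
  [5, 0]

Each entry (A^⊗3)_ij equals the minimum over all length-3 walks i = v_0 → v_1 → … → v_3 = j of Σ_t A[v_t][v_{t+1}]. For example, for (i, j) = (0, 1) we minimise over 4 possible intermediate vertex sequences; the minimum is 3, attained along the walk 0 → 1 → 1 → 1.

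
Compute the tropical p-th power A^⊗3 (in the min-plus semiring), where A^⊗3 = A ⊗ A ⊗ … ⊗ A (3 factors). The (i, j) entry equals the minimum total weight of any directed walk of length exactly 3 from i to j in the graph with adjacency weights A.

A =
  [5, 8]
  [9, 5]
A^⊗3 =
  [15, 18]
  [19, 15]

Each entry (A^⊗3)_ij equals the minimum over all length-3 walks i = v_0 → v_1 → … → v_3 = j of Σ_t A[v_t][v_{t+1}]. For example, for (i, j) = (0, 1) we minimise over 4 possible intermediate vertex sequences; the minimum is 18, attained along the walk 0 → 0 → 0 → 1.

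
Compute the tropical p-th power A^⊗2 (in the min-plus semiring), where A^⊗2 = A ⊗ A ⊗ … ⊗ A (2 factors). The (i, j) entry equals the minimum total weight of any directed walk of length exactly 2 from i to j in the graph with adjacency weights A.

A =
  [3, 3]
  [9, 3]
A^⊗2 =
  [6, 6]
  [12, 6]

Each entry (A^⊗2)_ij equals the minimum over all length-2 walks i = v_0 → v_1 → … → v_2 = j of Σ_t A[v_t][v_{t+1}]. For example, for (i, j) = (0, 1) we minimise over 2 possible intermediate vertex sequences; the minimum is 6, attained along the walk 0 → 0 → 1.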